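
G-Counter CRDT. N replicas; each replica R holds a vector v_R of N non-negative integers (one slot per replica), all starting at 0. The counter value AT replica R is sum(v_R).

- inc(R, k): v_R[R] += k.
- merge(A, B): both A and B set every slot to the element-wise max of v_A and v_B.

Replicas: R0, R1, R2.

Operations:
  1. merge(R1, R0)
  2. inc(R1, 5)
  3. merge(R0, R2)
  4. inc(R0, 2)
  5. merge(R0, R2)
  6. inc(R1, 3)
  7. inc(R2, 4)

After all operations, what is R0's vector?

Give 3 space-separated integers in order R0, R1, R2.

Op 1: merge R1<->R0 -> R1=(0,0,0) R0=(0,0,0)
Op 2: inc R1 by 5 -> R1=(0,5,0) value=5
Op 3: merge R0<->R2 -> R0=(0,0,0) R2=(0,0,0)
Op 4: inc R0 by 2 -> R0=(2,0,0) value=2
Op 5: merge R0<->R2 -> R0=(2,0,0) R2=(2,0,0)
Op 6: inc R1 by 3 -> R1=(0,8,0) value=8
Op 7: inc R2 by 4 -> R2=(2,0,4) value=6

Answer: 2 0 0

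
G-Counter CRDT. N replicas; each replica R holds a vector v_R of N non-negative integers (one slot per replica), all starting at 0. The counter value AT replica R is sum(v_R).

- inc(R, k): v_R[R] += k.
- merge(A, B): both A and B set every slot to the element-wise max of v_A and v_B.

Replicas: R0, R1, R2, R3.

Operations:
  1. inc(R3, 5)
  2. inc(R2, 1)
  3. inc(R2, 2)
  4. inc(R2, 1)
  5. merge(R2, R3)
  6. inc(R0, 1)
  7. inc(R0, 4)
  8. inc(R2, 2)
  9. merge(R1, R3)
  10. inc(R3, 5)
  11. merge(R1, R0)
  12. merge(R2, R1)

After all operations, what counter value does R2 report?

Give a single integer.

Op 1: inc R3 by 5 -> R3=(0,0,0,5) value=5
Op 2: inc R2 by 1 -> R2=(0,0,1,0) value=1
Op 3: inc R2 by 2 -> R2=(0,0,3,0) value=3
Op 4: inc R2 by 1 -> R2=(0,0,4,0) value=4
Op 5: merge R2<->R3 -> R2=(0,0,4,5) R3=(0,0,4,5)
Op 6: inc R0 by 1 -> R0=(1,0,0,0) value=1
Op 7: inc R0 by 4 -> R0=(5,0,0,0) value=5
Op 8: inc R2 by 2 -> R2=(0,0,6,5) value=11
Op 9: merge R1<->R3 -> R1=(0,0,4,5) R3=(0,0,4,5)
Op 10: inc R3 by 5 -> R3=(0,0,4,10) value=14
Op 11: merge R1<->R0 -> R1=(5,0,4,5) R0=(5,0,4,5)
Op 12: merge R2<->R1 -> R2=(5,0,6,5) R1=(5,0,6,5)

Answer: 16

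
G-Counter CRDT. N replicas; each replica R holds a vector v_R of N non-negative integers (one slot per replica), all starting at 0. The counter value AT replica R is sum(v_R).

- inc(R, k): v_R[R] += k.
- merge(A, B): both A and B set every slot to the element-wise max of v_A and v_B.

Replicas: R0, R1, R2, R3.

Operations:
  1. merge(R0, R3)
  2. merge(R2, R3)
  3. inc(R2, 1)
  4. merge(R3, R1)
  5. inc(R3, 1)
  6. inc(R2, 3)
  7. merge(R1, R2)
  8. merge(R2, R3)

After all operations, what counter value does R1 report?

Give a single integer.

Op 1: merge R0<->R3 -> R0=(0,0,0,0) R3=(0,0,0,0)
Op 2: merge R2<->R3 -> R2=(0,0,0,0) R3=(0,0,0,0)
Op 3: inc R2 by 1 -> R2=(0,0,1,0) value=1
Op 4: merge R3<->R1 -> R3=(0,0,0,0) R1=(0,0,0,0)
Op 5: inc R3 by 1 -> R3=(0,0,0,1) value=1
Op 6: inc R2 by 3 -> R2=(0,0,4,0) value=4
Op 7: merge R1<->R2 -> R1=(0,0,4,0) R2=(0,0,4,0)
Op 8: merge R2<->R3 -> R2=(0,0,4,1) R3=(0,0,4,1)

Answer: 4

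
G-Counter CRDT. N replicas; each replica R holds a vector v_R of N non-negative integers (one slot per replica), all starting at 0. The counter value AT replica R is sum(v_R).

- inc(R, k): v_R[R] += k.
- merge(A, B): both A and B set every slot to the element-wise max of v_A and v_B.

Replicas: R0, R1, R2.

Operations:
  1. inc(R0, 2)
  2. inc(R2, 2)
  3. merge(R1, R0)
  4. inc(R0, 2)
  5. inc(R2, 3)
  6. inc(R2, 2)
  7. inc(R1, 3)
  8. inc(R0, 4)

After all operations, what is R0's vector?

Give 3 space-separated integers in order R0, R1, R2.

Op 1: inc R0 by 2 -> R0=(2,0,0) value=2
Op 2: inc R2 by 2 -> R2=(0,0,2) value=2
Op 3: merge R1<->R0 -> R1=(2,0,0) R0=(2,0,0)
Op 4: inc R0 by 2 -> R0=(4,0,0) value=4
Op 5: inc R2 by 3 -> R2=(0,0,5) value=5
Op 6: inc R2 by 2 -> R2=(0,0,7) value=7
Op 7: inc R1 by 3 -> R1=(2,3,0) value=5
Op 8: inc R0 by 4 -> R0=(8,0,0) value=8

Answer: 8 0 0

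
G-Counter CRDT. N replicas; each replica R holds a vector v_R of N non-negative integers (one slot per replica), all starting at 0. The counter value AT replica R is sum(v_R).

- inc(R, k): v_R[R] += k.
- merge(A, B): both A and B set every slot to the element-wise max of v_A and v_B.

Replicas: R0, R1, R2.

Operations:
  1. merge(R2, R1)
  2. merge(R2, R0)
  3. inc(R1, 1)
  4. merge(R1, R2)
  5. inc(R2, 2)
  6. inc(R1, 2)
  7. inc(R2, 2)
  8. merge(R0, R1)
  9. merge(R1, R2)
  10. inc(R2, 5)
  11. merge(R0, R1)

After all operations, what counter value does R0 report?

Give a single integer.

Answer: 7

Derivation:
Op 1: merge R2<->R1 -> R2=(0,0,0) R1=(0,0,0)
Op 2: merge R2<->R0 -> R2=(0,0,0) R0=(0,0,0)
Op 3: inc R1 by 1 -> R1=(0,1,0) value=1
Op 4: merge R1<->R2 -> R1=(0,1,0) R2=(0,1,0)
Op 5: inc R2 by 2 -> R2=(0,1,2) value=3
Op 6: inc R1 by 2 -> R1=(0,3,0) value=3
Op 7: inc R2 by 2 -> R2=(0,1,4) value=5
Op 8: merge R0<->R1 -> R0=(0,3,0) R1=(0,3,0)
Op 9: merge R1<->R2 -> R1=(0,3,4) R2=(0,3,4)
Op 10: inc R2 by 5 -> R2=(0,3,9) value=12
Op 11: merge R0<->R1 -> R0=(0,3,4) R1=(0,3,4)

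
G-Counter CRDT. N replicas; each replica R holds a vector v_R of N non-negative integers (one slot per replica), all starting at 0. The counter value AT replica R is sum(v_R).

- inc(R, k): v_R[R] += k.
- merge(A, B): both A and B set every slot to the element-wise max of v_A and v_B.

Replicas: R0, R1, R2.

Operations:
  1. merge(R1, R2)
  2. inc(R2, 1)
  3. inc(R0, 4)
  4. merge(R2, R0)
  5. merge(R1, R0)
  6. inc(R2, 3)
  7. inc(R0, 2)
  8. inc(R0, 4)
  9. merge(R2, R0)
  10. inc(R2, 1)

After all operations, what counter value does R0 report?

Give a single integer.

Op 1: merge R1<->R2 -> R1=(0,0,0) R2=(0,0,0)
Op 2: inc R2 by 1 -> R2=(0,0,1) value=1
Op 3: inc R0 by 4 -> R0=(4,0,0) value=4
Op 4: merge R2<->R0 -> R2=(4,0,1) R0=(4,0,1)
Op 5: merge R1<->R0 -> R1=(4,0,1) R0=(4,0,1)
Op 6: inc R2 by 3 -> R2=(4,0,4) value=8
Op 7: inc R0 by 2 -> R0=(6,0,1) value=7
Op 8: inc R0 by 4 -> R0=(10,0,1) value=11
Op 9: merge R2<->R0 -> R2=(10,0,4) R0=(10,0,4)
Op 10: inc R2 by 1 -> R2=(10,0,5) value=15

Answer: 14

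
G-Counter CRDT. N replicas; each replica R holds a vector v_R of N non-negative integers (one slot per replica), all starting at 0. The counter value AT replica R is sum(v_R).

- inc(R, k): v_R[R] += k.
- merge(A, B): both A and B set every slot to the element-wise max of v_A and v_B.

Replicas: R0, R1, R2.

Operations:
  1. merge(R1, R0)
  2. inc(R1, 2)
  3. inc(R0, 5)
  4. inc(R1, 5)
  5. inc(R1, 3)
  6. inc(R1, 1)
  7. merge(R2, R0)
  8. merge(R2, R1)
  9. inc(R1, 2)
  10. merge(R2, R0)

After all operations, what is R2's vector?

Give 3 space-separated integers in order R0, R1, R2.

Op 1: merge R1<->R0 -> R1=(0,0,0) R0=(0,0,0)
Op 2: inc R1 by 2 -> R1=(0,2,0) value=2
Op 3: inc R0 by 5 -> R0=(5,0,0) value=5
Op 4: inc R1 by 5 -> R1=(0,7,0) value=7
Op 5: inc R1 by 3 -> R1=(0,10,0) value=10
Op 6: inc R1 by 1 -> R1=(0,11,0) value=11
Op 7: merge R2<->R0 -> R2=(5,0,0) R0=(5,0,0)
Op 8: merge R2<->R1 -> R2=(5,11,0) R1=(5,11,0)
Op 9: inc R1 by 2 -> R1=(5,13,0) value=18
Op 10: merge R2<->R0 -> R2=(5,11,0) R0=(5,11,0)

Answer: 5 11 0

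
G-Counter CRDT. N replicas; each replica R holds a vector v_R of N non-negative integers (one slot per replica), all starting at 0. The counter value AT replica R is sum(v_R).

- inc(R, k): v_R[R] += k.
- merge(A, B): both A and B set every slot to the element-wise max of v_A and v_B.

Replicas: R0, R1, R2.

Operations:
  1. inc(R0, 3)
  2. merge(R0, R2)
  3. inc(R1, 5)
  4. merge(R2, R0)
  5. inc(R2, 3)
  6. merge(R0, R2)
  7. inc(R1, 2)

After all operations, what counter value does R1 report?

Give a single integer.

Op 1: inc R0 by 3 -> R0=(3,0,0) value=3
Op 2: merge R0<->R2 -> R0=(3,0,0) R2=(3,0,0)
Op 3: inc R1 by 5 -> R1=(0,5,0) value=5
Op 4: merge R2<->R0 -> R2=(3,0,0) R0=(3,0,0)
Op 5: inc R2 by 3 -> R2=(3,0,3) value=6
Op 6: merge R0<->R2 -> R0=(3,0,3) R2=(3,0,3)
Op 7: inc R1 by 2 -> R1=(0,7,0) value=7

Answer: 7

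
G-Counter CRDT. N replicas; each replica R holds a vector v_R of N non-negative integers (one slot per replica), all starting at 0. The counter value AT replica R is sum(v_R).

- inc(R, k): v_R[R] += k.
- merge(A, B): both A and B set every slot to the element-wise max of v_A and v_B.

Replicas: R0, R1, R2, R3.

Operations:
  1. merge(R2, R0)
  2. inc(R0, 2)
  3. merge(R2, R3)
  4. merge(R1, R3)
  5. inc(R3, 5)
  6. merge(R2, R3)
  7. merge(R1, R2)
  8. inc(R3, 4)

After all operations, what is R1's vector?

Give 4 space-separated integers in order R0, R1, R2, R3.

Op 1: merge R2<->R0 -> R2=(0,0,0,0) R0=(0,0,0,0)
Op 2: inc R0 by 2 -> R0=(2,0,0,0) value=2
Op 3: merge R2<->R3 -> R2=(0,0,0,0) R3=(0,0,0,0)
Op 4: merge R1<->R3 -> R1=(0,0,0,0) R3=(0,0,0,0)
Op 5: inc R3 by 5 -> R3=(0,0,0,5) value=5
Op 6: merge R2<->R3 -> R2=(0,0,0,5) R3=(0,0,0,5)
Op 7: merge R1<->R2 -> R1=(0,0,0,5) R2=(0,0,0,5)
Op 8: inc R3 by 4 -> R3=(0,0,0,9) value=9

Answer: 0 0 0 5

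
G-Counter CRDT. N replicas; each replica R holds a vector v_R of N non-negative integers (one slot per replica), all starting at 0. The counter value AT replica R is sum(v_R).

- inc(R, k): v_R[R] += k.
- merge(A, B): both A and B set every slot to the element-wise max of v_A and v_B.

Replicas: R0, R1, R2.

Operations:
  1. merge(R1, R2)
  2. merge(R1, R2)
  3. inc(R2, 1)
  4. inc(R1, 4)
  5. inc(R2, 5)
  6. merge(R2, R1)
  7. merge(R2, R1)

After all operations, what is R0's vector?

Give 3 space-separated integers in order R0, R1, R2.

Answer: 0 0 0

Derivation:
Op 1: merge R1<->R2 -> R1=(0,0,0) R2=(0,0,0)
Op 2: merge R1<->R2 -> R1=(0,0,0) R2=(0,0,0)
Op 3: inc R2 by 1 -> R2=(0,0,1) value=1
Op 4: inc R1 by 4 -> R1=(0,4,0) value=4
Op 5: inc R2 by 5 -> R2=(0,0,6) value=6
Op 6: merge R2<->R1 -> R2=(0,4,6) R1=(0,4,6)
Op 7: merge R2<->R1 -> R2=(0,4,6) R1=(0,4,6)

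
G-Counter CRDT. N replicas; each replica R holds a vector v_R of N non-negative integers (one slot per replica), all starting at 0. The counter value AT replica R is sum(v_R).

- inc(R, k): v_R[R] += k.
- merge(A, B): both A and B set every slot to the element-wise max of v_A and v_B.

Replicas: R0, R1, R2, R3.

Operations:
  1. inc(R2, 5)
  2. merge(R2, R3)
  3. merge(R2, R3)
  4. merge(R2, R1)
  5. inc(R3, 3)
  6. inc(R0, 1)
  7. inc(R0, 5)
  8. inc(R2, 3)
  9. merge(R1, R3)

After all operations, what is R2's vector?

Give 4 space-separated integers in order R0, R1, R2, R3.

Op 1: inc R2 by 5 -> R2=(0,0,5,0) value=5
Op 2: merge R2<->R3 -> R2=(0,0,5,0) R3=(0,0,5,0)
Op 3: merge R2<->R3 -> R2=(0,0,5,0) R3=(0,0,5,0)
Op 4: merge R2<->R1 -> R2=(0,0,5,0) R1=(0,0,5,0)
Op 5: inc R3 by 3 -> R3=(0,0,5,3) value=8
Op 6: inc R0 by 1 -> R0=(1,0,0,0) value=1
Op 7: inc R0 by 5 -> R0=(6,0,0,0) value=6
Op 8: inc R2 by 3 -> R2=(0,0,8,0) value=8
Op 9: merge R1<->R3 -> R1=(0,0,5,3) R3=(0,0,5,3)

Answer: 0 0 8 0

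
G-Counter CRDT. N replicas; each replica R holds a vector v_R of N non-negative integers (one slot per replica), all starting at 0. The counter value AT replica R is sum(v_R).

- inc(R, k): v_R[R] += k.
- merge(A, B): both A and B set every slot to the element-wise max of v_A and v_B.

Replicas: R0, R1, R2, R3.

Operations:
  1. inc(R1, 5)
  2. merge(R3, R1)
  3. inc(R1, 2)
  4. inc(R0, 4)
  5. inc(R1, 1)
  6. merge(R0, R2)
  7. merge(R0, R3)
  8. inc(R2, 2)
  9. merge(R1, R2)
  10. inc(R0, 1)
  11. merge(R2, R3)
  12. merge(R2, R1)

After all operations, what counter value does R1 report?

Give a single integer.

Answer: 14

Derivation:
Op 1: inc R1 by 5 -> R1=(0,5,0,0) value=5
Op 2: merge R3<->R1 -> R3=(0,5,0,0) R1=(0,5,0,0)
Op 3: inc R1 by 2 -> R1=(0,7,0,0) value=7
Op 4: inc R0 by 4 -> R0=(4,0,0,0) value=4
Op 5: inc R1 by 1 -> R1=(0,8,0,0) value=8
Op 6: merge R0<->R2 -> R0=(4,0,0,0) R2=(4,0,0,0)
Op 7: merge R0<->R3 -> R0=(4,5,0,0) R3=(4,5,0,0)
Op 8: inc R2 by 2 -> R2=(4,0,2,0) value=6
Op 9: merge R1<->R2 -> R1=(4,8,2,0) R2=(4,8,2,0)
Op 10: inc R0 by 1 -> R0=(5,5,0,0) value=10
Op 11: merge R2<->R3 -> R2=(4,8,2,0) R3=(4,8,2,0)
Op 12: merge R2<->R1 -> R2=(4,8,2,0) R1=(4,8,2,0)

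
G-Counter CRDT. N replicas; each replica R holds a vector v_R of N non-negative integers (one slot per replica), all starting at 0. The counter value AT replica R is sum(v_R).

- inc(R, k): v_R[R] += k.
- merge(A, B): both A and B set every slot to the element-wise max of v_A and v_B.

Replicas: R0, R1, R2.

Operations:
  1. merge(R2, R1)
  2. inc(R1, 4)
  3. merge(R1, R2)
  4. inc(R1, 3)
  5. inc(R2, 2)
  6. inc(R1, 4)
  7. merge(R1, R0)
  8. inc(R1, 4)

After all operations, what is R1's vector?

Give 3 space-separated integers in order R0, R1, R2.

Answer: 0 15 0

Derivation:
Op 1: merge R2<->R1 -> R2=(0,0,0) R1=(0,0,0)
Op 2: inc R1 by 4 -> R1=(0,4,0) value=4
Op 3: merge R1<->R2 -> R1=(0,4,0) R2=(0,4,0)
Op 4: inc R1 by 3 -> R1=(0,7,0) value=7
Op 5: inc R2 by 2 -> R2=(0,4,2) value=6
Op 6: inc R1 by 4 -> R1=(0,11,0) value=11
Op 7: merge R1<->R0 -> R1=(0,11,0) R0=(0,11,0)
Op 8: inc R1 by 4 -> R1=(0,15,0) value=15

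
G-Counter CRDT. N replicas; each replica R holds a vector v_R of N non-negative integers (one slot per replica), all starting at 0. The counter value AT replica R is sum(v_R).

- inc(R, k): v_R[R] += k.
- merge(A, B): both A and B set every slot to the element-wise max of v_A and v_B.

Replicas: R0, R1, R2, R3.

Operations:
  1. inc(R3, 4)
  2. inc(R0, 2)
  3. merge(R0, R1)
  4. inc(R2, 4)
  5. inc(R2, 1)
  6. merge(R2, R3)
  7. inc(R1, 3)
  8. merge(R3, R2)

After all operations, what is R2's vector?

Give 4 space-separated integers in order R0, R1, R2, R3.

Answer: 0 0 5 4

Derivation:
Op 1: inc R3 by 4 -> R3=(0,0,0,4) value=4
Op 2: inc R0 by 2 -> R0=(2,0,0,0) value=2
Op 3: merge R0<->R1 -> R0=(2,0,0,0) R1=(2,0,0,0)
Op 4: inc R2 by 4 -> R2=(0,0,4,0) value=4
Op 5: inc R2 by 1 -> R2=(0,0,5,0) value=5
Op 6: merge R2<->R3 -> R2=(0,0,5,4) R3=(0,0,5,4)
Op 7: inc R1 by 3 -> R1=(2,3,0,0) value=5
Op 8: merge R3<->R2 -> R3=(0,0,5,4) R2=(0,0,5,4)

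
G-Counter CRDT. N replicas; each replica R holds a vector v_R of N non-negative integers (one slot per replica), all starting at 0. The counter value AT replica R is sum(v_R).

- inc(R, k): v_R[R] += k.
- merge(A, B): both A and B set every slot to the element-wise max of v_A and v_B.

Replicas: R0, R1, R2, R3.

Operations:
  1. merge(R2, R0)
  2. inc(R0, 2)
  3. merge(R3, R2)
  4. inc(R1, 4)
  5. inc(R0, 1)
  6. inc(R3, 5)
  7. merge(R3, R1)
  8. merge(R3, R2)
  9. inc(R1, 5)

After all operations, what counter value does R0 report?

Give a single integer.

Op 1: merge R2<->R0 -> R2=(0,0,0,0) R0=(0,0,0,0)
Op 2: inc R0 by 2 -> R0=(2,0,0,0) value=2
Op 3: merge R3<->R2 -> R3=(0,0,0,0) R2=(0,0,0,0)
Op 4: inc R1 by 4 -> R1=(0,4,0,0) value=4
Op 5: inc R0 by 1 -> R0=(3,0,0,0) value=3
Op 6: inc R3 by 5 -> R3=(0,0,0,5) value=5
Op 7: merge R3<->R1 -> R3=(0,4,0,5) R1=(0,4,0,5)
Op 8: merge R3<->R2 -> R3=(0,4,0,5) R2=(0,4,0,5)
Op 9: inc R1 by 5 -> R1=(0,9,0,5) value=14

Answer: 3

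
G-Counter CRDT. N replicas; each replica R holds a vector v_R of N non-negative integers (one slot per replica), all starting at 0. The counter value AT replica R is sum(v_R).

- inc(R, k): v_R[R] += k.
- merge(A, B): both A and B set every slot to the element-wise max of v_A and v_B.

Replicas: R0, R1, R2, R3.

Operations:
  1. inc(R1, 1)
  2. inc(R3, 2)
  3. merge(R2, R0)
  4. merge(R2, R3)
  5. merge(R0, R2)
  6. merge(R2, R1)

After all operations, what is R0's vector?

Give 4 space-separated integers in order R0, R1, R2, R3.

Answer: 0 0 0 2

Derivation:
Op 1: inc R1 by 1 -> R1=(0,1,0,0) value=1
Op 2: inc R3 by 2 -> R3=(0,0,0,2) value=2
Op 3: merge R2<->R0 -> R2=(0,0,0,0) R0=(0,0,0,0)
Op 4: merge R2<->R3 -> R2=(0,0,0,2) R3=(0,0,0,2)
Op 5: merge R0<->R2 -> R0=(0,0,0,2) R2=(0,0,0,2)
Op 6: merge R2<->R1 -> R2=(0,1,0,2) R1=(0,1,0,2)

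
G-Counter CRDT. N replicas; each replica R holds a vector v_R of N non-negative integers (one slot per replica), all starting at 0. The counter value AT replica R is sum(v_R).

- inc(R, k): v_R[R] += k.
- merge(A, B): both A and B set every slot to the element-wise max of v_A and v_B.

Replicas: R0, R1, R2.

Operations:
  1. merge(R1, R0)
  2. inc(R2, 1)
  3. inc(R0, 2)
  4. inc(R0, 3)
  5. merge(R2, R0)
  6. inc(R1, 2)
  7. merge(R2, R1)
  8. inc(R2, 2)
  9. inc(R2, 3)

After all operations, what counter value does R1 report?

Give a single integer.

Answer: 8

Derivation:
Op 1: merge R1<->R0 -> R1=(0,0,0) R0=(0,0,0)
Op 2: inc R2 by 1 -> R2=(0,0,1) value=1
Op 3: inc R0 by 2 -> R0=(2,0,0) value=2
Op 4: inc R0 by 3 -> R0=(5,0,0) value=5
Op 5: merge R2<->R0 -> R2=(5,0,1) R0=(5,0,1)
Op 6: inc R1 by 2 -> R1=(0,2,0) value=2
Op 7: merge R2<->R1 -> R2=(5,2,1) R1=(5,2,1)
Op 8: inc R2 by 2 -> R2=(5,2,3) value=10
Op 9: inc R2 by 3 -> R2=(5,2,6) value=13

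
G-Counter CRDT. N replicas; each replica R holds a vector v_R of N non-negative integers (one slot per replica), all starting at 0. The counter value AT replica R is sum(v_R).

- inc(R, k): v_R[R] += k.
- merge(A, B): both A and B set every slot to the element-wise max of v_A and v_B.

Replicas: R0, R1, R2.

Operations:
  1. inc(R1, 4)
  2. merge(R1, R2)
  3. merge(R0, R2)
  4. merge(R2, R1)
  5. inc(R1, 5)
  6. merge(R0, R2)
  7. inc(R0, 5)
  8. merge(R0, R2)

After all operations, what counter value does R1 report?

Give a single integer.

Answer: 9

Derivation:
Op 1: inc R1 by 4 -> R1=(0,4,0) value=4
Op 2: merge R1<->R2 -> R1=(0,4,0) R2=(0,4,0)
Op 3: merge R0<->R2 -> R0=(0,4,0) R2=(0,4,0)
Op 4: merge R2<->R1 -> R2=(0,4,0) R1=(0,4,0)
Op 5: inc R1 by 5 -> R1=(0,9,0) value=9
Op 6: merge R0<->R2 -> R0=(0,4,0) R2=(0,4,0)
Op 7: inc R0 by 5 -> R0=(5,4,0) value=9
Op 8: merge R0<->R2 -> R0=(5,4,0) R2=(5,4,0)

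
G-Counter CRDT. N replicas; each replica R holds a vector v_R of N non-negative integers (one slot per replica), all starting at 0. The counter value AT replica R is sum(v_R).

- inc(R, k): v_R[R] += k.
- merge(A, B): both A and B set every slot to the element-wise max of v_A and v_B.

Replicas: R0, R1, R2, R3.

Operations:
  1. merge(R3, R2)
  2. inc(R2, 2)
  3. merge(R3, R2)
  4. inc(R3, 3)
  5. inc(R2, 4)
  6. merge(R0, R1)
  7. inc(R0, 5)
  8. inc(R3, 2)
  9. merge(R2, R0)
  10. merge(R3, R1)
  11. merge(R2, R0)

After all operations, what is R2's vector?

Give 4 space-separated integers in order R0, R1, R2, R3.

Op 1: merge R3<->R2 -> R3=(0,0,0,0) R2=(0,0,0,0)
Op 2: inc R2 by 2 -> R2=(0,0,2,0) value=2
Op 3: merge R3<->R2 -> R3=(0,0,2,0) R2=(0,0,2,0)
Op 4: inc R3 by 3 -> R3=(0,0,2,3) value=5
Op 5: inc R2 by 4 -> R2=(0,0,6,0) value=6
Op 6: merge R0<->R1 -> R0=(0,0,0,0) R1=(0,0,0,0)
Op 7: inc R0 by 5 -> R0=(5,0,0,0) value=5
Op 8: inc R3 by 2 -> R3=(0,0,2,5) value=7
Op 9: merge R2<->R0 -> R2=(5,0,6,0) R0=(5,0,6,0)
Op 10: merge R3<->R1 -> R3=(0,0,2,5) R1=(0,0,2,5)
Op 11: merge R2<->R0 -> R2=(5,0,6,0) R0=(5,0,6,0)

Answer: 5 0 6 0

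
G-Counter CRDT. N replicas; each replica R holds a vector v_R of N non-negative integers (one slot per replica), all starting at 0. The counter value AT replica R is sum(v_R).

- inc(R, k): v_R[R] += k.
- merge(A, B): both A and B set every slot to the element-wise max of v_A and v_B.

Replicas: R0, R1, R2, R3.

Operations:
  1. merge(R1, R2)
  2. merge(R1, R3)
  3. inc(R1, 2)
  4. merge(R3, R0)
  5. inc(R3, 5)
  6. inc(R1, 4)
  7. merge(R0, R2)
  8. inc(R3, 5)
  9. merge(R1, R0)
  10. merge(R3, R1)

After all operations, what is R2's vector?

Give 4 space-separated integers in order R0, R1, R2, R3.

Answer: 0 0 0 0

Derivation:
Op 1: merge R1<->R2 -> R1=(0,0,0,0) R2=(0,0,0,0)
Op 2: merge R1<->R3 -> R1=(0,0,0,0) R3=(0,0,0,0)
Op 3: inc R1 by 2 -> R1=(0,2,0,0) value=2
Op 4: merge R3<->R0 -> R3=(0,0,0,0) R0=(0,0,0,0)
Op 5: inc R3 by 5 -> R3=(0,0,0,5) value=5
Op 6: inc R1 by 4 -> R1=(0,6,0,0) value=6
Op 7: merge R0<->R2 -> R0=(0,0,0,0) R2=(0,0,0,0)
Op 8: inc R3 by 5 -> R3=(0,0,0,10) value=10
Op 9: merge R1<->R0 -> R1=(0,6,0,0) R0=(0,6,0,0)
Op 10: merge R3<->R1 -> R3=(0,6,0,10) R1=(0,6,0,10)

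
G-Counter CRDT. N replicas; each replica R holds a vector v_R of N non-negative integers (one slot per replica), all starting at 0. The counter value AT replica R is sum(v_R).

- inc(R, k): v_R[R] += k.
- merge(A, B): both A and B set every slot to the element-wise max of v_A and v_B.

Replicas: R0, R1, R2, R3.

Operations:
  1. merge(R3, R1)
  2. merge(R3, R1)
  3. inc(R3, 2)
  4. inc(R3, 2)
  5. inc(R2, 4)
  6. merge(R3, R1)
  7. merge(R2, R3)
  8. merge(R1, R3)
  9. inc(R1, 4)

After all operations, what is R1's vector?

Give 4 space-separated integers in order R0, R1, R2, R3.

Answer: 0 4 4 4

Derivation:
Op 1: merge R3<->R1 -> R3=(0,0,0,0) R1=(0,0,0,0)
Op 2: merge R3<->R1 -> R3=(0,0,0,0) R1=(0,0,0,0)
Op 3: inc R3 by 2 -> R3=(0,0,0,2) value=2
Op 4: inc R3 by 2 -> R3=(0,0,0,4) value=4
Op 5: inc R2 by 4 -> R2=(0,0,4,0) value=4
Op 6: merge R3<->R1 -> R3=(0,0,0,4) R1=(0,0,0,4)
Op 7: merge R2<->R3 -> R2=(0,0,4,4) R3=(0,0,4,4)
Op 8: merge R1<->R3 -> R1=(0,0,4,4) R3=(0,0,4,4)
Op 9: inc R1 by 4 -> R1=(0,4,4,4) value=12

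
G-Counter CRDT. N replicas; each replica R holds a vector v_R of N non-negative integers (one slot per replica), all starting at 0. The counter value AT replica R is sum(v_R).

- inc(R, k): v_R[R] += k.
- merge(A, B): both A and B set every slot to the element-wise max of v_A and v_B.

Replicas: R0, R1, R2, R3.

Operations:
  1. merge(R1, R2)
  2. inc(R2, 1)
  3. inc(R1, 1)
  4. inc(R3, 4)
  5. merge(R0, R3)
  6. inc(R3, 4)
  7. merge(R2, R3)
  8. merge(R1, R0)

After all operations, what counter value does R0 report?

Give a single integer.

Answer: 5

Derivation:
Op 1: merge R1<->R2 -> R1=(0,0,0,0) R2=(0,0,0,0)
Op 2: inc R2 by 1 -> R2=(0,0,1,0) value=1
Op 3: inc R1 by 1 -> R1=(0,1,0,0) value=1
Op 4: inc R3 by 4 -> R3=(0,0,0,4) value=4
Op 5: merge R0<->R3 -> R0=(0,0,0,4) R3=(0,0,0,4)
Op 6: inc R3 by 4 -> R3=(0,0,0,8) value=8
Op 7: merge R2<->R3 -> R2=(0,0,1,8) R3=(0,0,1,8)
Op 8: merge R1<->R0 -> R1=(0,1,0,4) R0=(0,1,0,4)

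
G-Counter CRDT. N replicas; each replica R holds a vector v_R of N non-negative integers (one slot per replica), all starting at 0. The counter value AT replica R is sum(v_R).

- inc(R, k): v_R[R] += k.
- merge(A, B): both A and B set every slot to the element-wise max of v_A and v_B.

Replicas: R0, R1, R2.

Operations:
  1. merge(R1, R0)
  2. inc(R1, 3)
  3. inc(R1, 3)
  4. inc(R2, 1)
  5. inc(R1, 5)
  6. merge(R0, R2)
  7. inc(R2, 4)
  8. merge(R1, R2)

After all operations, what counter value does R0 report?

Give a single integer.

Answer: 1

Derivation:
Op 1: merge R1<->R0 -> R1=(0,0,0) R0=(0,0,0)
Op 2: inc R1 by 3 -> R1=(0,3,0) value=3
Op 3: inc R1 by 3 -> R1=(0,6,0) value=6
Op 4: inc R2 by 1 -> R2=(0,0,1) value=1
Op 5: inc R1 by 5 -> R1=(0,11,0) value=11
Op 6: merge R0<->R2 -> R0=(0,0,1) R2=(0,0,1)
Op 7: inc R2 by 4 -> R2=(0,0,5) value=5
Op 8: merge R1<->R2 -> R1=(0,11,5) R2=(0,11,5)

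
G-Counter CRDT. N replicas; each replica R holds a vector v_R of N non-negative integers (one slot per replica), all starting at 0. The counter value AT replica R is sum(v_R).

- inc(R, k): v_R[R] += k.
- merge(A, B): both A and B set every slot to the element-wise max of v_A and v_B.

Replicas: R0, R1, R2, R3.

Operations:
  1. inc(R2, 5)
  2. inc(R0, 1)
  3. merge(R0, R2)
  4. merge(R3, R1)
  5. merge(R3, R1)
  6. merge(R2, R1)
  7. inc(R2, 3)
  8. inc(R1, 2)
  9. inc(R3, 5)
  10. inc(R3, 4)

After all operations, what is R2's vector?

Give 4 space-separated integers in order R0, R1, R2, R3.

Answer: 1 0 8 0

Derivation:
Op 1: inc R2 by 5 -> R2=(0,0,5,0) value=5
Op 2: inc R0 by 1 -> R0=(1,0,0,0) value=1
Op 3: merge R0<->R2 -> R0=(1,0,5,0) R2=(1,0,5,0)
Op 4: merge R3<->R1 -> R3=(0,0,0,0) R1=(0,0,0,0)
Op 5: merge R3<->R1 -> R3=(0,0,0,0) R1=(0,0,0,0)
Op 6: merge R2<->R1 -> R2=(1,0,5,0) R1=(1,0,5,0)
Op 7: inc R2 by 3 -> R2=(1,0,8,0) value=9
Op 8: inc R1 by 2 -> R1=(1,2,5,0) value=8
Op 9: inc R3 by 5 -> R3=(0,0,0,5) value=5
Op 10: inc R3 by 4 -> R3=(0,0,0,9) value=9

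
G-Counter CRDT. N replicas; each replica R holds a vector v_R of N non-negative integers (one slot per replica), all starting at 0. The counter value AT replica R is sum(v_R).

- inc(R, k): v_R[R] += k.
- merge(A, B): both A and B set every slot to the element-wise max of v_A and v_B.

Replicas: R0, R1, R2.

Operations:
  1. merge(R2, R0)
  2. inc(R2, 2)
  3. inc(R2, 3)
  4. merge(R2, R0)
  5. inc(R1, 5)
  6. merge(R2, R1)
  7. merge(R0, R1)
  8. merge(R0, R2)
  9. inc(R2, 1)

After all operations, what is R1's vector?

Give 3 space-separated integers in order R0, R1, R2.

Op 1: merge R2<->R0 -> R2=(0,0,0) R0=(0,0,0)
Op 2: inc R2 by 2 -> R2=(0,0,2) value=2
Op 3: inc R2 by 3 -> R2=(0,0,5) value=5
Op 4: merge R2<->R0 -> R2=(0,0,5) R0=(0,0,5)
Op 5: inc R1 by 5 -> R1=(0,5,0) value=5
Op 6: merge R2<->R1 -> R2=(0,5,5) R1=(0,5,5)
Op 7: merge R0<->R1 -> R0=(0,5,5) R1=(0,5,5)
Op 8: merge R0<->R2 -> R0=(0,5,5) R2=(0,5,5)
Op 9: inc R2 by 1 -> R2=(0,5,6) value=11

Answer: 0 5 5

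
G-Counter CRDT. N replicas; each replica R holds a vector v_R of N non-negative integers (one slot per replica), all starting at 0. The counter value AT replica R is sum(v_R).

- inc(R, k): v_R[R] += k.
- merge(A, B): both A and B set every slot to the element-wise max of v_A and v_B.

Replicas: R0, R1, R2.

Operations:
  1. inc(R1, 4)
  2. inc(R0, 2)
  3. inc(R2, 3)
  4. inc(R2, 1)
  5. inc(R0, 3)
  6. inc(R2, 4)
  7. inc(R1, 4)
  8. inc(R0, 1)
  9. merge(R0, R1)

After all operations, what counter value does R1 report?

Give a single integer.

Answer: 14

Derivation:
Op 1: inc R1 by 4 -> R1=(0,4,0) value=4
Op 2: inc R0 by 2 -> R0=(2,0,0) value=2
Op 3: inc R2 by 3 -> R2=(0,0,3) value=3
Op 4: inc R2 by 1 -> R2=(0,0,4) value=4
Op 5: inc R0 by 3 -> R0=(5,0,0) value=5
Op 6: inc R2 by 4 -> R2=(0,0,8) value=8
Op 7: inc R1 by 4 -> R1=(0,8,0) value=8
Op 8: inc R0 by 1 -> R0=(6,0,0) value=6
Op 9: merge R0<->R1 -> R0=(6,8,0) R1=(6,8,0)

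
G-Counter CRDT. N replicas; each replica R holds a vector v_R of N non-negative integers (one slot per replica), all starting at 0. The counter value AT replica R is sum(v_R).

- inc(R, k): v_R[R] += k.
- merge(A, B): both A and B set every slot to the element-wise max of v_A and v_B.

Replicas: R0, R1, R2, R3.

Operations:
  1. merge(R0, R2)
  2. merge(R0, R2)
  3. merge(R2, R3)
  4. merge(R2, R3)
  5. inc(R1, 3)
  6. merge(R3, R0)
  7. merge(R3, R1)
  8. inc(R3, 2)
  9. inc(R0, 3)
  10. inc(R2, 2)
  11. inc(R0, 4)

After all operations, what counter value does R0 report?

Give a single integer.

Answer: 7

Derivation:
Op 1: merge R0<->R2 -> R0=(0,0,0,0) R2=(0,0,0,0)
Op 2: merge R0<->R2 -> R0=(0,0,0,0) R2=(0,0,0,0)
Op 3: merge R2<->R3 -> R2=(0,0,0,0) R3=(0,0,0,0)
Op 4: merge R2<->R3 -> R2=(0,0,0,0) R3=(0,0,0,0)
Op 5: inc R1 by 3 -> R1=(0,3,0,0) value=3
Op 6: merge R3<->R0 -> R3=(0,0,0,0) R0=(0,0,0,0)
Op 7: merge R3<->R1 -> R3=(0,3,0,0) R1=(0,3,0,0)
Op 8: inc R3 by 2 -> R3=(0,3,0,2) value=5
Op 9: inc R0 by 3 -> R0=(3,0,0,0) value=3
Op 10: inc R2 by 2 -> R2=(0,0,2,0) value=2
Op 11: inc R0 by 4 -> R0=(7,0,0,0) value=7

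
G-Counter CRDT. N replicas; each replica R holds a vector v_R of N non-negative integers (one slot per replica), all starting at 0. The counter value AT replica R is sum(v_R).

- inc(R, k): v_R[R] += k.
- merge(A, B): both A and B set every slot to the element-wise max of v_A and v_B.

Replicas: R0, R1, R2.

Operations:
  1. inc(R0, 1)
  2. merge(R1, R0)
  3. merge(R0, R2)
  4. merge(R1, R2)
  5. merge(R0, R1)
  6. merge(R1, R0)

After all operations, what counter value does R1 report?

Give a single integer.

Op 1: inc R0 by 1 -> R0=(1,0,0) value=1
Op 2: merge R1<->R0 -> R1=(1,0,0) R0=(1,0,0)
Op 3: merge R0<->R2 -> R0=(1,0,0) R2=(1,0,0)
Op 4: merge R1<->R2 -> R1=(1,0,0) R2=(1,0,0)
Op 5: merge R0<->R1 -> R0=(1,0,0) R1=(1,0,0)
Op 6: merge R1<->R0 -> R1=(1,0,0) R0=(1,0,0)

Answer: 1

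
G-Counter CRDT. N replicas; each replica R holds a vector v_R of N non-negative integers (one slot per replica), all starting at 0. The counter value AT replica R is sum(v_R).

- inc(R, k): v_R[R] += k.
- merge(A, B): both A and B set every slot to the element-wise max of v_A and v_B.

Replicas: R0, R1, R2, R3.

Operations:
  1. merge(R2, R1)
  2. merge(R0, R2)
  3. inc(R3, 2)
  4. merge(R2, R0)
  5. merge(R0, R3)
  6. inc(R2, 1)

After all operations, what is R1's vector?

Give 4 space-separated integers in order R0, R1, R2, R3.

Answer: 0 0 0 0

Derivation:
Op 1: merge R2<->R1 -> R2=(0,0,0,0) R1=(0,0,0,0)
Op 2: merge R0<->R2 -> R0=(0,0,0,0) R2=(0,0,0,0)
Op 3: inc R3 by 2 -> R3=(0,0,0,2) value=2
Op 4: merge R2<->R0 -> R2=(0,0,0,0) R0=(0,0,0,0)
Op 5: merge R0<->R3 -> R0=(0,0,0,2) R3=(0,0,0,2)
Op 6: inc R2 by 1 -> R2=(0,0,1,0) value=1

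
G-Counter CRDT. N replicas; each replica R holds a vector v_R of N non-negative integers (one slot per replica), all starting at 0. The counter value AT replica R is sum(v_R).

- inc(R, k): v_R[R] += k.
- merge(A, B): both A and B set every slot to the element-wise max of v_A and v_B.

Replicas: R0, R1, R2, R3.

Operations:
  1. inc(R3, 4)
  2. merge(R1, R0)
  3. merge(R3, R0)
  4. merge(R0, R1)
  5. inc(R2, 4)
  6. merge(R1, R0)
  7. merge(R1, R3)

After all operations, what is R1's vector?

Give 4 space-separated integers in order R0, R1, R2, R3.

Op 1: inc R3 by 4 -> R3=(0,0,0,4) value=4
Op 2: merge R1<->R0 -> R1=(0,0,0,0) R0=(0,0,0,0)
Op 3: merge R3<->R0 -> R3=(0,0,0,4) R0=(0,0,0,4)
Op 4: merge R0<->R1 -> R0=(0,0,0,4) R1=(0,0,0,4)
Op 5: inc R2 by 4 -> R2=(0,0,4,0) value=4
Op 6: merge R1<->R0 -> R1=(0,0,0,4) R0=(0,0,0,4)
Op 7: merge R1<->R3 -> R1=(0,0,0,4) R3=(0,0,0,4)

Answer: 0 0 0 4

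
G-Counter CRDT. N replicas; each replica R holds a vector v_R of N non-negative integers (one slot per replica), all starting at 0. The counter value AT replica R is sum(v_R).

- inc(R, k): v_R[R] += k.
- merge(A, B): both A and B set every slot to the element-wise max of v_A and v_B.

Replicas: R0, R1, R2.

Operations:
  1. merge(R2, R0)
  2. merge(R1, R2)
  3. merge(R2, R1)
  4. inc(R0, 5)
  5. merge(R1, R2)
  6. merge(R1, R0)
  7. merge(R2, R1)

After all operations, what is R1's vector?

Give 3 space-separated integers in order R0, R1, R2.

Answer: 5 0 0

Derivation:
Op 1: merge R2<->R0 -> R2=(0,0,0) R0=(0,0,0)
Op 2: merge R1<->R2 -> R1=(0,0,0) R2=(0,0,0)
Op 3: merge R2<->R1 -> R2=(0,0,0) R1=(0,0,0)
Op 4: inc R0 by 5 -> R0=(5,0,0) value=5
Op 5: merge R1<->R2 -> R1=(0,0,0) R2=(0,0,0)
Op 6: merge R1<->R0 -> R1=(5,0,0) R0=(5,0,0)
Op 7: merge R2<->R1 -> R2=(5,0,0) R1=(5,0,0)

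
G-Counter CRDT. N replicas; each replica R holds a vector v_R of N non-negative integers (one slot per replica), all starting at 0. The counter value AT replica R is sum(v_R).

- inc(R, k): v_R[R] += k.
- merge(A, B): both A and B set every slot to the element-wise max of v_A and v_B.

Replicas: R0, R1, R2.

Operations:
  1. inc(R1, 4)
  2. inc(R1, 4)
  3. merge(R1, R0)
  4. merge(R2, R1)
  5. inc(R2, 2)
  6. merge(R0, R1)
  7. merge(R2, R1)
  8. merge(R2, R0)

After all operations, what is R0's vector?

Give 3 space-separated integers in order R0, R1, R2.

Op 1: inc R1 by 4 -> R1=(0,4,0) value=4
Op 2: inc R1 by 4 -> R1=(0,8,0) value=8
Op 3: merge R1<->R0 -> R1=(0,8,0) R0=(0,8,0)
Op 4: merge R2<->R1 -> R2=(0,8,0) R1=(0,8,0)
Op 5: inc R2 by 2 -> R2=(0,8,2) value=10
Op 6: merge R0<->R1 -> R0=(0,8,0) R1=(0,8,0)
Op 7: merge R2<->R1 -> R2=(0,8,2) R1=(0,8,2)
Op 8: merge R2<->R0 -> R2=(0,8,2) R0=(0,8,2)

Answer: 0 8 2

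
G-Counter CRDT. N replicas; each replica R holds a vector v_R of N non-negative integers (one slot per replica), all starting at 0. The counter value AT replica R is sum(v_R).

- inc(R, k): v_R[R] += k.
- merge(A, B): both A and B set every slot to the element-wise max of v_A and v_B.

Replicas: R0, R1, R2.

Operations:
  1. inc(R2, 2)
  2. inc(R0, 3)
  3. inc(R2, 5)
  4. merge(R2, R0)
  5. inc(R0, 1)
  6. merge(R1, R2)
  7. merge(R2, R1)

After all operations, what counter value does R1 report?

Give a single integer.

Op 1: inc R2 by 2 -> R2=(0,0,2) value=2
Op 2: inc R0 by 3 -> R0=(3,0,0) value=3
Op 3: inc R2 by 5 -> R2=(0,0,7) value=7
Op 4: merge R2<->R0 -> R2=(3,0,7) R0=(3,0,7)
Op 5: inc R0 by 1 -> R0=(4,0,7) value=11
Op 6: merge R1<->R2 -> R1=(3,0,7) R2=(3,0,7)
Op 7: merge R2<->R1 -> R2=(3,0,7) R1=(3,0,7)

Answer: 10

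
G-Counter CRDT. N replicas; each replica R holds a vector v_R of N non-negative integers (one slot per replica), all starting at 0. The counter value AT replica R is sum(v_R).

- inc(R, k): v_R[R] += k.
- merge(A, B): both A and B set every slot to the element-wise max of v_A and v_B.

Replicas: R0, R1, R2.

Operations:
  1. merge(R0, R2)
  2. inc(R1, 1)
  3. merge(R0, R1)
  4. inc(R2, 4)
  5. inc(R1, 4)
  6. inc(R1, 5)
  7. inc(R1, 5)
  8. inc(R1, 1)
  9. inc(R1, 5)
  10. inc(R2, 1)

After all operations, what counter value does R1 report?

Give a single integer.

Answer: 21

Derivation:
Op 1: merge R0<->R2 -> R0=(0,0,0) R2=(0,0,0)
Op 2: inc R1 by 1 -> R1=(0,1,0) value=1
Op 3: merge R0<->R1 -> R0=(0,1,0) R1=(0,1,0)
Op 4: inc R2 by 4 -> R2=(0,0,4) value=4
Op 5: inc R1 by 4 -> R1=(0,5,0) value=5
Op 6: inc R1 by 5 -> R1=(0,10,0) value=10
Op 7: inc R1 by 5 -> R1=(0,15,0) value=15
Op 8: inc R1 by 1 -> R1=(0,16,0) value=16
Op 9: inc R1 by 5 -> R1=(0,21,0) value=21
Op 10: inc R2 by 1 -> R2=(0,0,5) value=5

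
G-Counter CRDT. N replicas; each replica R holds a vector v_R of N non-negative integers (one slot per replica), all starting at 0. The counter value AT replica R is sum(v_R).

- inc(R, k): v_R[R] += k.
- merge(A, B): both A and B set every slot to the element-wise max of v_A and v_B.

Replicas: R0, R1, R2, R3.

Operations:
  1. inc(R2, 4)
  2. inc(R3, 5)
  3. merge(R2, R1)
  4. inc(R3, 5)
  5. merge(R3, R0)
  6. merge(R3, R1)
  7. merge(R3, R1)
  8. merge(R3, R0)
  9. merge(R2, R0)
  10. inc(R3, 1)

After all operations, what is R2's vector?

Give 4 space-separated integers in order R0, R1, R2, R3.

Answer: 0 0 4 10

Derivation:
Op 1: inc R2 by 4 -> R2=(0,0,4,0) value=4
Op 2: inc R3 by 5 -> R3=(0,0,0,5) value=5
Op 3: merge R2<->R1 -> R2=(0,0,4,0) R1=(0,0,4,0)
Op 4: inc R3 by 5 -> R3=(0,0,0,10) value=10
Op 5: merge R3<->R0 -> R3=(0,0,0,10) R0=(0,0,0,10)
Op 6: merge R3<->R1 -> R3=(0,0,4,10) R1=(0,0,4,10)
Op 7: merge R3<->R1 -> R3=(0,0,4,10) R1=(0,0,4,10)
Op 8: merge R3<->R0 -> R3=(0,0,4,10) R0=(0,0,4,10)
Op 9: merge R2<->R0 -> R2=(0,0,4,10) R0=(0,0,4,10)
Op 10: inc R3 by 1 -> R3=(0,0,4,11) value=15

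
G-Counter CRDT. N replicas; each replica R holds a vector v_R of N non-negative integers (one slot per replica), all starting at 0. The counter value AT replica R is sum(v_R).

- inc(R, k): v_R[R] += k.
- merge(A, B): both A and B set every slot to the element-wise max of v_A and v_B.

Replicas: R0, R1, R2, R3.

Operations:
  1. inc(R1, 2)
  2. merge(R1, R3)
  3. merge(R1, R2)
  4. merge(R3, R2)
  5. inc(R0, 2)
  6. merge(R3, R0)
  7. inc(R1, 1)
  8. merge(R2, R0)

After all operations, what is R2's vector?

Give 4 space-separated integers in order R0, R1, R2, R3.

Op 1: inc R1 by 2 -> R1=(0,2,0,0) value=2
Op 2: merge R1<->R3 -> R1=(0,2,0,0) R3=(0,2,0,0)
Op 3: merge R1<->R2 -> R1=(0,2,0,0) R2=(0,2,0,0)
Op 4: merge R3<->R2 -> R3=(0,2,0,0) R2=(0,2,0,0)
Op 5: inc R0 by 2 -> R0=(2,0,0,0) value=2
Op 6: merge R3<->R0 -> R3=(2,2,0,0) R0=(2,2,0,0)
Op 7: inc R1 by 1 -> R1=(0,3,0,0) value=3
Op 8: merge R2<->R0 -> R2=(2,2,0,0) R0=(2,2,0,0)

Answer: 2 2 0 0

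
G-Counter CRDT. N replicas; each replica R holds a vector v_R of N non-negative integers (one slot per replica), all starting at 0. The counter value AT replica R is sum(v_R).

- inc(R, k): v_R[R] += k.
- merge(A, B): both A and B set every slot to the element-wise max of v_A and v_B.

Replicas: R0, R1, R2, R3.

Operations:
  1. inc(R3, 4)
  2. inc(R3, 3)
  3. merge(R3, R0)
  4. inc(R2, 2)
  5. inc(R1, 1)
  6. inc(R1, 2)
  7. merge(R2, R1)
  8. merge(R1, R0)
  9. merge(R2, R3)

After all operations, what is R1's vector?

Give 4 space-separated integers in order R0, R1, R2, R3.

Answer: 0 3 2 7

Derivation:
Op 1: inc R3 by 4 -> R3=(0,0,0,4) value=4
Op 2: inc R3 by 3 -> R3=(0,0,0,7) value=7
Op 3: merge R3<->R0 -> R3=(0,0,0,7) R0=(0,0,0,7)
Op 4: inc R2 by 2 -> R2=(0,0,2,0) value=2
Op 5: inc R1 by 1 -> R1=(0,1,0,0) value=1
Op 6: inc R1 by 2 -> R1=(0,3,0,0) value=3
Op 7: merge R2<->R1 -> R2=(0,3,2,0) R1=(0,3,2,0)
Op 8: merge R1<->R0 -> R1=(0,3,2,7) R0=(0,3,2,7)
Op 9: merge R2<->R3 -> R2=(0,3,2,7) R3=(0,3,2,7)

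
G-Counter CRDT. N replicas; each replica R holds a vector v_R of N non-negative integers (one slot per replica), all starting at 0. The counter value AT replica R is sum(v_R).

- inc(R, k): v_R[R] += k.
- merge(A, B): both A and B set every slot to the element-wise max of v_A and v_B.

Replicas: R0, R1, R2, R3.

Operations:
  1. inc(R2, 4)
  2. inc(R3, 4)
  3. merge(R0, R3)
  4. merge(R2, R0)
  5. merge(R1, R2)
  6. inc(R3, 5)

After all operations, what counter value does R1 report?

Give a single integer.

Op 1: inc R2 by 4 -> R2=(0,0,4,0) value=4
Op 2: inc R3 by 4 -> R3=(0,0,0,4) value=4
Op 3: merge R0<->R3 -> R0=(0,0,0,4) R3=(0,0,0,4)
Op 4: merge R2<->R0 -> R2=(0,0,4,4) R0=(0,0,4,4)
Op 5: merge R1<->R2 -> R1=(0,0,4,4) R2=(0,0,4,4)
Op 6: inc R3 by 5 -> R3=(0,0,0,9) value=9

Answer: 8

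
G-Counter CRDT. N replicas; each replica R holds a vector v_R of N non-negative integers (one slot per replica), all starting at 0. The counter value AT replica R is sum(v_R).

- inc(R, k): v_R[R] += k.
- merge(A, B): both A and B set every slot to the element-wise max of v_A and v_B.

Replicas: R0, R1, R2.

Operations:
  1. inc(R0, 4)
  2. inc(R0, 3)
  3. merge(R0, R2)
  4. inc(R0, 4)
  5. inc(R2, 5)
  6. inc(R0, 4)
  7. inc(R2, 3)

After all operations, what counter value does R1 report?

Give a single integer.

Answer: 0

Derivation:
Op 1: inc R0 by 4 -> R0=(4,0,0) value=4
Op 2: inc R0 by 3 -> R0=(7,0,0) value=7
Op 3: merge R0<->R2 -> R0=(7,0,0) R2=(7,0,0)
Op 4: inc R0 by 4 -> R0=(11,0,0) value=11
Op 5: inc R2 by 5 -> R2=(7,0,5) value=12
Op 6: inc R0 by 4 -> R0=(15,0,0) value=15
Op 7: inc R2 by 3 -> R2=(7,0,8) value=15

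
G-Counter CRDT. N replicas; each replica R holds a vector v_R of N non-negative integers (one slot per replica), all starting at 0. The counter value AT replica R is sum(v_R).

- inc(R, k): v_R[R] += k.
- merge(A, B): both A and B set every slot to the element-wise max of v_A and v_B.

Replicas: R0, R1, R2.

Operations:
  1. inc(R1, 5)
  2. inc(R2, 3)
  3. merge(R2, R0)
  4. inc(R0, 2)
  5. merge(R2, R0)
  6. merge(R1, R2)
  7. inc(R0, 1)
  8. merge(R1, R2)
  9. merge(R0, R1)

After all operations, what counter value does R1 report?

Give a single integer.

Op 1: inc R1 by 5 -> R1=(0,5,0) value=5
Op 2: inc R2 by 3 -> R2=(0,0,3) value=3
Op 3: merge R2<->R0 -> R2=(0,0,3) R0=(0,0,3)
Op 4: inc R0 by 2 -> R0=(2,0,3) value=5
Op 5: merge R2<->R0 -> R2=(2,0,3) R0=(2,0,3)
Op 6: merge R1<->R2 -> R1=(2,5,3) R2=(2,5,3)
Op 7: inc R0 by 1 -> R0=(3,0,3) value=6
Op 8: merge R1<->R2 -> R1=(2,5,3) R2=(2,5,3)
Op 9: merge R0<->R1 -> R0=(3,5,3) R1=(3,5,3)

Answer: 11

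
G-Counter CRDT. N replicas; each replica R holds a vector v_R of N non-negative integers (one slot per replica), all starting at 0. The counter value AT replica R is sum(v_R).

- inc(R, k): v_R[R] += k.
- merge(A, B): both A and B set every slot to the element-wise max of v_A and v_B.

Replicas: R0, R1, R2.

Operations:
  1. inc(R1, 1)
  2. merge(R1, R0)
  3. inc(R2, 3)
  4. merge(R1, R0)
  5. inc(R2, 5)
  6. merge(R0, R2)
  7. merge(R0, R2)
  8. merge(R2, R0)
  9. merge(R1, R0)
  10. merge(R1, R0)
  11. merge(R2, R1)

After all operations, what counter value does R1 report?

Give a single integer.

Op 1: inc R1 by 1 -> R1=(0,1,0) value=1
Op 2: merge R1<->R0 -> R1=(0,1,0) R0=(0,1,0)
Op 3: inc R2 by 3 -> R2=(0,0,3) value=3
Op 4: merge R1<->R0 -> R1=(0,1,0) R0=(0,1,0)
Op 5: inc R2 by 5 -> R2=(0,0,8) value=8
Op 6: merge R0<->R2 -> R0=(0,1,8) R2=(0,1,8)
Op 7: merge R0<->R2 -> R0=(0,1,8) R2=(0,1,8)
Op 8: merge R2<->R0 -> R2=(0,1,8) R0=(0,1,8)
Op 9: merge R1<->R0 -> R1=(0,1,8) R0=(0,1,8)
Op 10: merge R1<->R0 -> R1=(0,1,8) R0=(0,1,8)
Op 11: merge R2<->R1 -> R2=(0,1,8) R1=(0,1,8)

Answer: 9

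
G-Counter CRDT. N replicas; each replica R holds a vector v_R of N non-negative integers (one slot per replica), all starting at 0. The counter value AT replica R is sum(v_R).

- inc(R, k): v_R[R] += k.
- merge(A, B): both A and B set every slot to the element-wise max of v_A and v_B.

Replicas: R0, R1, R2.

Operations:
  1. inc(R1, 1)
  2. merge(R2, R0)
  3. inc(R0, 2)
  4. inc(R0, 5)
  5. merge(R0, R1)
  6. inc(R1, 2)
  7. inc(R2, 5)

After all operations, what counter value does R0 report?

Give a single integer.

Op 1: inc R1 by 1 -> R1=(0,1,0) value=1
Op 2: merge R2<->R0 -> R2=(0,0,0) R0=(0,0,0)
Op 3: inc R0 by 2 -> R0=(2,0,0) value=2
Op 4: inc R0 by 5 -> R0=(7,0,0) value=7
Op 5: merge R0<->R1 -> R0=(7,1,0) R1=(7,1,0)
Op 6: inc R1 by 2 -> R1=(7,3,0) value=10
Op 7: inc R2 by 5 -> R2=(0,0,5) value=5

Answer: 8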